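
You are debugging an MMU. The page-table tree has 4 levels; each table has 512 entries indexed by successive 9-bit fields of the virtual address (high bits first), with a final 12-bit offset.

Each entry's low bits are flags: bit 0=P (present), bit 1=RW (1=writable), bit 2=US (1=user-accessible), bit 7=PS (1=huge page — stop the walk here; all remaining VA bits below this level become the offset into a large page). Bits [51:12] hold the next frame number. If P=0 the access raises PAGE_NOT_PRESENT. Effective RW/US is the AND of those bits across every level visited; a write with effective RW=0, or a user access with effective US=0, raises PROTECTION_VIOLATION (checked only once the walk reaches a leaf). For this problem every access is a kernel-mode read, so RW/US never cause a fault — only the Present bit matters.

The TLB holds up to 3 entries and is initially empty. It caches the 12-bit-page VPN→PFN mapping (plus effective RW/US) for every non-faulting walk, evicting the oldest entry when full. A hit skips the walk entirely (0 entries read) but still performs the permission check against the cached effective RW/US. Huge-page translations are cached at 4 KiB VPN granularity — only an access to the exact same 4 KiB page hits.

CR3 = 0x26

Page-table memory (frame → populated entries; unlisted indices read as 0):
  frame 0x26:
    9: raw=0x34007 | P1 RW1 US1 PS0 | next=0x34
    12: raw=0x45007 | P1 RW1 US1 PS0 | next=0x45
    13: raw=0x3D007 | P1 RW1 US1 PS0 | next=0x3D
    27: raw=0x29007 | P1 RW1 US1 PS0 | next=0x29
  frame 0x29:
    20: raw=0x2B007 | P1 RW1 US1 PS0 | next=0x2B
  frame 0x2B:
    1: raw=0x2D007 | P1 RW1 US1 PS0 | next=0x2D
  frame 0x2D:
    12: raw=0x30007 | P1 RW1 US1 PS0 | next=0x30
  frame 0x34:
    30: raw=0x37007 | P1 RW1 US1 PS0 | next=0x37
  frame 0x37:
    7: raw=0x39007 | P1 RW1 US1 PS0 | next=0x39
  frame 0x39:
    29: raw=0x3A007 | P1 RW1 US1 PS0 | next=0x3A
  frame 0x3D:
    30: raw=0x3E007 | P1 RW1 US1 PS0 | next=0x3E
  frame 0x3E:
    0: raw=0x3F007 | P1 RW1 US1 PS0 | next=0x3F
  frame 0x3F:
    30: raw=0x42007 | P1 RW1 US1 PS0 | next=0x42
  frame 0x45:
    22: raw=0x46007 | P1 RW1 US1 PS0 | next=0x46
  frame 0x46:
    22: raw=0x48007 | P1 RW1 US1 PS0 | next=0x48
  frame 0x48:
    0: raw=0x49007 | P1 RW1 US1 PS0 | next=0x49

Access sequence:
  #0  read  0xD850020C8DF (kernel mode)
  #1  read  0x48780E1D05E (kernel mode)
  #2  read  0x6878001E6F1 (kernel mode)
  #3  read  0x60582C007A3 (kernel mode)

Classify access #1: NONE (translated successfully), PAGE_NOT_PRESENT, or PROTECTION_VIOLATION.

Trace:
#0 VA=0xD850020C8DF (r,kernel):
  L0 @0x26[27] → 0x29007  P=1,RW=1,US=1,PS=0
  L1 @0x29[20] → 0x2B007  P=1,RW=1,US=1,PS=0
  L2 @0x2B[1] → 0x2D007  P=1,RW=1,US=1,PS=0
  L3 @0x2D[12] → 0x30007  P=1,RW=1,US=1,PS=0
  → PA=0x308DF  (4 entries read)
#1 VA=0x48780E1D05E (r,kernel):
  L0 @0x26[9] → 0x34007  P=1,RW=1,US=1,PS=0
  L1 @0x34[30] → 0x37007  P=1,RW=1,US=1,PS=0
  L2 @0x37[7] → 0x39007  P=1,RW=1,US=1,PS=0
  L3 @0x39[29] → 0x3A007  P=1,RW=1,US=1,PS=0
  → PA=0x3A05E  (4 entries read)
#2 VA=0x6878001E6F1 (r,kernel):
  L0 @0x26[13] → 0x3D007  P=1,RW=1,US=1,PS=0
  L1 @0x3D[30] → 0x3E007  P=1,RW=1,US=1,PS=0
  L2 @0x3E[0] → 0x3F007  P=1,RW=1,US=1,PS=0
  L3 @0x3F[30] → 0x42007  P=1,RW=1,US=1,PS=0
  → PA=0x426F1  (4 entries read)
#3 VA=0x60582C007A3 (r,kernel):
  L0 @0x26[12] → 0x45007  P=1,RW=1,US=1,PS=0
  L1 @0x45[22] → 0x46007  P=1,RW=1,US=1,PS=0
  L2 @0x46[22] → 0x48007  P=1,RW=1,US=1,PS=0
  L3 @0x48[0] → 0x49007  P=1,RW=1,US=1,PS=0
  → PA=0x497A3  (4 entries read)

Access #1 fault: NONE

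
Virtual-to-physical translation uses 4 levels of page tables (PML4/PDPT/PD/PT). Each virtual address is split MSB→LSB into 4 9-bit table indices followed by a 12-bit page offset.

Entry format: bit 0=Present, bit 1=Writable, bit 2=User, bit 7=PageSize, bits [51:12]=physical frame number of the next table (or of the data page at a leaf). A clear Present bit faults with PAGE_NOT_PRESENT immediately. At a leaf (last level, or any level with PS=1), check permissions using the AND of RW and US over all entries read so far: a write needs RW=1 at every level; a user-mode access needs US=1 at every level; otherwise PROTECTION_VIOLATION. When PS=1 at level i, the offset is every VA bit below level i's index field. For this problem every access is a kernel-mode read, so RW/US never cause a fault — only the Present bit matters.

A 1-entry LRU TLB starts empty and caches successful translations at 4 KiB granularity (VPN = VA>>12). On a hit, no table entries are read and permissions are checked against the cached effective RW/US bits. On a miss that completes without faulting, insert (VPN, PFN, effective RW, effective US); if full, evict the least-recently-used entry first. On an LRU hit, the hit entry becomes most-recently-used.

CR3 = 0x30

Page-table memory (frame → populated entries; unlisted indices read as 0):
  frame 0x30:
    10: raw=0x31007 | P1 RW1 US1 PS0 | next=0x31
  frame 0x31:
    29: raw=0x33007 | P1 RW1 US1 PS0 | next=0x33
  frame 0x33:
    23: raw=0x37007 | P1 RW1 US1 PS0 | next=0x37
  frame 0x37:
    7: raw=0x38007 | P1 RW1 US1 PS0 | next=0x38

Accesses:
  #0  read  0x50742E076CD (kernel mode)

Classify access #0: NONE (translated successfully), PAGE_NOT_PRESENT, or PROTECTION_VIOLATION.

Per-access translation:
#0 VA=0x50742E076CD (r,kernel):
  lvl0: tbl 0x30, slot 10 ⇒ 0x31007 (P1/RW1/US1/PS0)
  lvl1: tbl 0x31, slot 29 ⇒ 0x33007 (P1/RW1/US1/PS0)
  lvl2: tbl 0x33, slot 23 ⇒ 0x37007 (P1/RW1/US1/PS0)
  lvl3: tbl 0x37, slot 7 ⇒ 0x38007 (P1/RW1/US1/PS0)
  → PA=0x386CD  (4 entries read)

Access #0 fault: NONE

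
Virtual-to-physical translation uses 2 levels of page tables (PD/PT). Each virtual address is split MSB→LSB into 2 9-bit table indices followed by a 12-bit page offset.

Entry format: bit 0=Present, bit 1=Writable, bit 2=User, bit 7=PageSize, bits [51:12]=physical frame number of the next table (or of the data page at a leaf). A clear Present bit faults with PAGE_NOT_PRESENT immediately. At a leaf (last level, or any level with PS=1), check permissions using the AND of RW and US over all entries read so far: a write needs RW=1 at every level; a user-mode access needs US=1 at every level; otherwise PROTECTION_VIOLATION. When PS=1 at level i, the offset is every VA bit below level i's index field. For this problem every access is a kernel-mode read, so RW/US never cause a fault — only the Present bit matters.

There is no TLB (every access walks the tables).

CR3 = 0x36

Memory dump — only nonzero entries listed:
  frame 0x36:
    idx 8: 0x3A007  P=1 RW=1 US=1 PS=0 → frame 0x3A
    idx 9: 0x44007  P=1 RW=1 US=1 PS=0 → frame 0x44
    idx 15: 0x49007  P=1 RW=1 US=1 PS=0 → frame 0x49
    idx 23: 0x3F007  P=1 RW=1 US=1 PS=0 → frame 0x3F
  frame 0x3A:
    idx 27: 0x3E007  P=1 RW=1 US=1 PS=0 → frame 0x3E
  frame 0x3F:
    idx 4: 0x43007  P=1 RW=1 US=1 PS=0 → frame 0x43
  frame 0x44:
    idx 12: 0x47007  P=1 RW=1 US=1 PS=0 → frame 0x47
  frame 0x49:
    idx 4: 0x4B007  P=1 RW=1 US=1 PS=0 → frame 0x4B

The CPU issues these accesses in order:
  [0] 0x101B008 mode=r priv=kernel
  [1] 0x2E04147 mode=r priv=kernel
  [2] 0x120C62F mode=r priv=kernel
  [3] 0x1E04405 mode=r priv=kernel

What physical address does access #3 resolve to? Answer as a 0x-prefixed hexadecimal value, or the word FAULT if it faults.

Trace:
#0 VA=0x101B008 (r,kernel):
  [0] read 0x36 idx=8: raw=0x3A007 flags P=1 W=1 U=1 S=0
  [1] read 0x3A idx=27: raw=0x3E007 flags P=1 W=1 U=1 S=0
  ✓ 0x3E008  — 2 lookups
#1 VA=0x2E04147 (r,kernel):
  [0] read 0x36 idx=23: raw=0x3F007 flags P=1 W=1 U=1 S=0
  [1] read 0x3F idx=4: raw=0x43007 flags P=1 W=1 U=1 S=0
  ✓ 0x43147  — 2 lookups
#2 VA=0x120C62F (r,kernel):
  [0] read 0x36 idx=9: raw=0x44007 flags P=1 W=1 U=1 S=0
  [1] read 0x44 idx=12: raw=0x47007 flags P=1 W=1 U=1 S=0
  ✓ 0x4762F  — 2 lookups
#3 VA=0x1E04405 (r,kernel):
  [0] read 0x36 idx=15: raw=0x49007 flags P=1 W=1 U=1 S=0
  [1] read 0x49 idx=4: raw=0x4B007 flags P=1 W=1 U=1 S=0
  ✓ 0x4B405  — 2 lookups

Access #3 PA: 0x4B405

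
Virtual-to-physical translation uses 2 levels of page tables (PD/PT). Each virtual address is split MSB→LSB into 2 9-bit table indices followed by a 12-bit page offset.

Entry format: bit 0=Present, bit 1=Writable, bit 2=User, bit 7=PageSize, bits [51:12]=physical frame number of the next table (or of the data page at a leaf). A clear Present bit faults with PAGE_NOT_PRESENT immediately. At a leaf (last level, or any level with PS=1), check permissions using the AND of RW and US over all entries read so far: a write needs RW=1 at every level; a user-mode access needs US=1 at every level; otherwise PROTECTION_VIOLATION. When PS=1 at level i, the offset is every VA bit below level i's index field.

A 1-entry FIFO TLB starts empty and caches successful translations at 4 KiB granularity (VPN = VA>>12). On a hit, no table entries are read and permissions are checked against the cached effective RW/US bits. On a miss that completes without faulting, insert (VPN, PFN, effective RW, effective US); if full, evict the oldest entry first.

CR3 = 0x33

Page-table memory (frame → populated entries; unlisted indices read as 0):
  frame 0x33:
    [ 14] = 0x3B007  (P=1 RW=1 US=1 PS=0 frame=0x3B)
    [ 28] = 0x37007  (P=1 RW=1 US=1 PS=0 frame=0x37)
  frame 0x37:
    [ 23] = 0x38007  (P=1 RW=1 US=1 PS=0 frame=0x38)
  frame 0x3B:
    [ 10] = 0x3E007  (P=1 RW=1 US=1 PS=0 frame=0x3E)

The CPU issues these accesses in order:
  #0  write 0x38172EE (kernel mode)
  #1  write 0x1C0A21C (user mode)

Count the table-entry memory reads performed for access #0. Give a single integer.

Per-access translation:
#0 VA=0x38172EE (w,kernel):
  lvl0: tbl 0x33, slot 28 ⇒ 0x37007 (P1/RW1/US1/PS0)
  lvl1: tbl 0x37, slot 23 ⇒ 0x38007 (P1/RW1/US1/PS0)
  ⇒ phys 0x382EE  [2 reads]
#1 VA=0x1C0A21C (w,user):
  lvl0: tbl 0x33, slot 14 ⇒ 0x3B007 (P1/RW1/US1/PS0)
  lvl1: tbl 0x3B, slot 10 ⇒ 0x3E007 (P1/RW1/US1/PS0)
  ⇒ phys 0x3E21C  [2 reads]

Entries read for #0: 2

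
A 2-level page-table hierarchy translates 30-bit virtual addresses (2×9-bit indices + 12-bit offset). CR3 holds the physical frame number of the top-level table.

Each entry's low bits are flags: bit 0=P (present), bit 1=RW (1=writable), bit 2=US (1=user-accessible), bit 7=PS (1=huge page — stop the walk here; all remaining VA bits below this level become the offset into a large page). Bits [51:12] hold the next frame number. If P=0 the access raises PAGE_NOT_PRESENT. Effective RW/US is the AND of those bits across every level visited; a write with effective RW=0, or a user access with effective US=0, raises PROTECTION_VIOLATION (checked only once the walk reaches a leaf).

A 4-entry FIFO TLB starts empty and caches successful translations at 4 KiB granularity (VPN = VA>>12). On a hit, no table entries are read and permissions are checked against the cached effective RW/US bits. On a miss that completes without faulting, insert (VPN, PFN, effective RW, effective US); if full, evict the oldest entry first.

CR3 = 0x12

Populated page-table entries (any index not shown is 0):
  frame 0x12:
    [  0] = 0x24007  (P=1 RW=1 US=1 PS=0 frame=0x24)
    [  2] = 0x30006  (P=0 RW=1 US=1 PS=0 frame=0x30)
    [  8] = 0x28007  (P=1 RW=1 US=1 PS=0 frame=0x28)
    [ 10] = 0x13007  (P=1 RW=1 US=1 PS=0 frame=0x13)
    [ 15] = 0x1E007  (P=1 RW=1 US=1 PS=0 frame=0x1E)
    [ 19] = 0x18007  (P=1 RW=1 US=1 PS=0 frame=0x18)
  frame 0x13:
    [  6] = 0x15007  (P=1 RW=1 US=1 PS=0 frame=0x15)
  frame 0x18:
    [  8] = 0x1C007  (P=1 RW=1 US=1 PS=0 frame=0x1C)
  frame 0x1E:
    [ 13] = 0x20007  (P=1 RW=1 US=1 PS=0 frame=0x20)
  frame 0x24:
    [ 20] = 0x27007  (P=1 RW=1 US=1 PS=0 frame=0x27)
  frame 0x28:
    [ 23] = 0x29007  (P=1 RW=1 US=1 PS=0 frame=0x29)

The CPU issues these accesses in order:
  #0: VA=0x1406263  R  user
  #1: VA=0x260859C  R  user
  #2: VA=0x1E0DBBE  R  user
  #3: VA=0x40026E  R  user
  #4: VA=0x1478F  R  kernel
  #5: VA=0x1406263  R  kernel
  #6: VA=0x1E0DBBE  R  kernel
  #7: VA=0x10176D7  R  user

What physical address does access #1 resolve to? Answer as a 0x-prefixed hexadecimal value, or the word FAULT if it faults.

Per-access translation:
#0 VA=0x1406263 (r,user):
  L0 @0x12[10] → 0x13007  P=1,RW=1,US=1,PS=0
  L1 @0x13[6] → 0x15007  P=1,RW=1,US=1,PS=0
  ⇒ phys 0x15263  [2 reads]
#1 VA=0x260859C (r,user):
  L0 @0x12[19] → 0x18007  P=1,RW=1,US=1,PS=0
  L1 @0x18[8] → 0x1C007  P=1,RW=1,US=1,PS=0
  ⇒ phys 0x1C59C  [2 reads]
#2 VA=0x1E0DBBE (r,user):
  L0 @0x12[15] → 0x1E007  P=1,RW=1,US=1,PS=0
  L1 @0x1E[13] → 0x20007  P=1,RW=1,US=1,PS=0
  ⇒ phys 0x20BBE  [2 reads]
#3 VA=0x40026E (r,user):
  L0 @0x12[2] → 0x30006  P=0,RW=1,US=1,PS=0
  → PAGE_NOT_PRESENT  (1 entries read)
#4 VA=0x1478F (r,kernel):
  L0 @0x12[0] → 0x24007  P=1,RW=1,US=1,PS=0
  L1 @0x24[20] → 0x27007  P=1,RW=1,US=1,PS=0
  ⇒ phys 0x2778F  [2 reads]
#5 VA=0x1406263 (r,kernel):
  TLB hit vpn=0x1406 → PA=0x15263
#6 VA=0x1E0DBBE (r,kernel):
  TLB hit vpn=0x1E0D → PA=0x20BBE
#7 VA=0x10176D7 (r,user):
  L0 @0x12[8] → 0x28007  P=1,RW=1,US=1,PS=0
  L1 @0x28[23] → 0x29007  P=1,RW=1,US=1,PS=0
  ⇒ phys 0x296D7  [2 reads]

Access #1 PA: 0x1C59C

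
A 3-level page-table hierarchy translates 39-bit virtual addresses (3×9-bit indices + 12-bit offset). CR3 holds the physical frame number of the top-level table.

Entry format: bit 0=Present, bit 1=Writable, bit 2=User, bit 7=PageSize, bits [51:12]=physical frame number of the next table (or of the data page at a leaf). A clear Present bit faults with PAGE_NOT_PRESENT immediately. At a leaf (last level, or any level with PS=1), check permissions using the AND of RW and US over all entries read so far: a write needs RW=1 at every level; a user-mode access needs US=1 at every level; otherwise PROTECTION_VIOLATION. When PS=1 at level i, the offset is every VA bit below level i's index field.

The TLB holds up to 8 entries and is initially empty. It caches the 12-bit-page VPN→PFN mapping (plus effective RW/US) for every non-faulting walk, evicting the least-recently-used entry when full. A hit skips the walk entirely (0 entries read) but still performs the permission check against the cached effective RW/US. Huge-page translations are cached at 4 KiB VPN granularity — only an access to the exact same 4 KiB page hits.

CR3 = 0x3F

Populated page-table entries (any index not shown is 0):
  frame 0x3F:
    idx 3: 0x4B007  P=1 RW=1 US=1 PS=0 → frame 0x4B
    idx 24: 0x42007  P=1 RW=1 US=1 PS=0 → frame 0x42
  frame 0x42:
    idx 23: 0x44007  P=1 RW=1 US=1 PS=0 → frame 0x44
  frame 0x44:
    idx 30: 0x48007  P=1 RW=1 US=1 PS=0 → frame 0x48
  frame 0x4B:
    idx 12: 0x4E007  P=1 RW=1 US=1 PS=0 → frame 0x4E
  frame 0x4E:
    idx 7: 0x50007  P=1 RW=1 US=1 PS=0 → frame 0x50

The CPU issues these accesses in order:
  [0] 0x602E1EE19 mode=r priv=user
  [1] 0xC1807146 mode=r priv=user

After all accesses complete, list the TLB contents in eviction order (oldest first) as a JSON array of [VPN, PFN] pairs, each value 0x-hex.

Per-access translation:
#0 VA=0x602E1EE19 (r,user):
  [0] read 0x3F idx=24: raw=0x42007 flags P=1 W=1 U=1 S=0
  [1] read 0x42 idx=23: raw=0x44007 flags P=1 W=1 U=1 S=0
  [2] read 0x44 idx=30: raw=0x48007 flags P=1 W=1 U=1 S=0
  ⇒ phys 0x48E19  [3 reads]
#1 VA=0xC1807146 (r,user):
  [0] read 0x3F idx=3: raw=0x4B007 flags P=1 W=1 U=1 S=0
  [1] read 0x4B idx=12: raw=0x4E007 flags P=1 W=1 U=1 S=0
  [2] read 0x4E idx=7: raw=0x50007 flags P=1 W=1 U=1 S=0
  ⇒ phys 0x50146  [3 reads]

TLB: [["0x602E1E", "0x48"], ["0xC1807", "0x50"]]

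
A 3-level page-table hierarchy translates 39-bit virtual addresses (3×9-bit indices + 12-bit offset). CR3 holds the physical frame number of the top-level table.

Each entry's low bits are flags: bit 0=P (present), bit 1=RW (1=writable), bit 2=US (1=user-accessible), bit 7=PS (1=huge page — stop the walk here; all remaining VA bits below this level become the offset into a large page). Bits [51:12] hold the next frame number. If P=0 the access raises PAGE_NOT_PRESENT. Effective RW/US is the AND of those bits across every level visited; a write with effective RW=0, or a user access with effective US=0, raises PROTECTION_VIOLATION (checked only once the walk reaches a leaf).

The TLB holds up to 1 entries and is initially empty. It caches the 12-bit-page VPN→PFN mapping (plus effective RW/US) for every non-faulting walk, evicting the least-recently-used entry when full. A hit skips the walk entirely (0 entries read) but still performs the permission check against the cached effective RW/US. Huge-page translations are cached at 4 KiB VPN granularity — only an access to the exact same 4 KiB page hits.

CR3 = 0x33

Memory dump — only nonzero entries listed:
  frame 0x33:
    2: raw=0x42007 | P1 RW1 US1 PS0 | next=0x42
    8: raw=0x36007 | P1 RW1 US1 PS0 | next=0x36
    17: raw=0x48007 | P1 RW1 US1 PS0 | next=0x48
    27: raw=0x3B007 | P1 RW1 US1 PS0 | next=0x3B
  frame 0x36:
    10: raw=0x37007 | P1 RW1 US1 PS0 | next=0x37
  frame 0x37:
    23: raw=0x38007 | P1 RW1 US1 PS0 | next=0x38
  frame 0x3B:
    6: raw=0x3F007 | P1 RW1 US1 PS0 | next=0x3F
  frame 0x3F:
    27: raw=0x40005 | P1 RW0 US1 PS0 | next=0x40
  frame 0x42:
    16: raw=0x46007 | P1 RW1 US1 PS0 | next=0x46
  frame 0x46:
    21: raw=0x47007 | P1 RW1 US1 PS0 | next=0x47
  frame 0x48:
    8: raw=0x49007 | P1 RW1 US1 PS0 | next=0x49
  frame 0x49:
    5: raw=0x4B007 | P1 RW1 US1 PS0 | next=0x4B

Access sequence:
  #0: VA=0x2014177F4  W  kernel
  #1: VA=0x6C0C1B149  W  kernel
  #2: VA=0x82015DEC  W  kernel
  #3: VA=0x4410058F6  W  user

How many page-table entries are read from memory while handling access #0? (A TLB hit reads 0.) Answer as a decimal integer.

Walk each access:
#0 VA=0x2014177F4 (w,kernel):
  lvl0: tbl 0x33, slot 8 ⇒ 0x36007 (P1/RW1/US1/PS0)
  lvl1: tbl 0x36, slot 10 ⇒ 0x37007 (P1/RW1/US1/PS0)
  lvl2: tbl 0x37, slot 23 ⇒ 0x38007 (P1/RW1/US1/PS0)
  → PA=0x387F4  (3 entries read)
#1 VA=0x6C0C1B149 (w,kernel):
  lvl0: tbl 0x33, slot 27 ⇒ 0x3B007 (P1/RW1/US1/PS0)
  lvl1: tbl 0x3B, slot 6 ⇒ 0x3F007 (P1/RW1/US1/PS0)
  lvl2: tbl 0x3F, slot 27 ⇒ 0x40005 (P1/RW0/US1/PS0)
  ✗ PROTECTION_VIOLATION  [3 reads]
#2 VA=0x82015DEC (w,kernel):
  lvl0: tbl 0x33, slot 2 ⇒ 0x42007 (P1/RW1/US1/PS0)
  lvl1: tbl 0x42, slot 16 ⇒ 0x46007 (P1/RW1/US1/PS0)
  lvl2: tbl 0x46, slot 21 ⇒ 0x47007 (P1/RW1/US1/PS0)
  → PA=0x47DEC  (3 entries read)
#3 VA=0x4410058F6 (w,user):
  lvl0: tbl 0x33, slot 17 ⇒ 0x48007 (P1/RW1/US1/PS0)
  lvl1: tbl 0x48, slot 8 ⇒ 0x49007 (P1/RW1/US1/PS0)
  lvl2: tbl 0x49, slot 5 ⇒ 0x4B007 (P1/RW1/US1/PS0)
  → PA=0x4B8F6  (3 entries read)

Entries read for #0: 3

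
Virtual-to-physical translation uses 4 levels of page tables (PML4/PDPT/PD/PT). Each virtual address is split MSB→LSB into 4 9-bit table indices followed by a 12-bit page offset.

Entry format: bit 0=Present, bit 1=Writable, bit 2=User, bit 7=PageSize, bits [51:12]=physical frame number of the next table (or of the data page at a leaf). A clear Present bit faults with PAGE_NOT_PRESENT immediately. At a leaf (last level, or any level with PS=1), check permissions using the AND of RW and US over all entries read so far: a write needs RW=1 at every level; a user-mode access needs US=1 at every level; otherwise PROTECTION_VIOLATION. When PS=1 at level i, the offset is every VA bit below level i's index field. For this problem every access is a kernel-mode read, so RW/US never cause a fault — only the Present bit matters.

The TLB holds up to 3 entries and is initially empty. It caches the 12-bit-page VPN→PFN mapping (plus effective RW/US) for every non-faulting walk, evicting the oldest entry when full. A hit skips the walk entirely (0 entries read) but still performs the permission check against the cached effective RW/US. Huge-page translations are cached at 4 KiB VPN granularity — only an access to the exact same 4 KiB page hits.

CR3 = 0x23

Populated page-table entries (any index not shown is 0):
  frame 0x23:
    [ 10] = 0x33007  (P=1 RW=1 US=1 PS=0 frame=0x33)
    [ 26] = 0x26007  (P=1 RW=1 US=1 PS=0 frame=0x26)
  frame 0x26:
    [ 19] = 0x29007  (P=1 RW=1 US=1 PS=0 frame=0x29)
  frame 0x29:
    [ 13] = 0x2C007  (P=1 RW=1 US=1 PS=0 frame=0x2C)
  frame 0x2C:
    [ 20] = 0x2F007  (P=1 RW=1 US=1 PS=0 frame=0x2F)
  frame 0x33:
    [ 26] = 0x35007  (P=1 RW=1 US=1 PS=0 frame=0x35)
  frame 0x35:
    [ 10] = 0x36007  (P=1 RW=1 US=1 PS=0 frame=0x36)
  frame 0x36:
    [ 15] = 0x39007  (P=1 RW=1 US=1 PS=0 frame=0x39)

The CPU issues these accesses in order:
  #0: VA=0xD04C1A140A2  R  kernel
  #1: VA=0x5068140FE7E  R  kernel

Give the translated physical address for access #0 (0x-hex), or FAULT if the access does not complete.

Trace:
#0 VA=0xD04C1A140A2 (r,kernel):
  L0: frame=0x23 idx=26 entry=0x26007 [P=1 RW=1 US=1 PS=0]
  L1: frame=0x26 idx=19 entry=0x29007 [P=1 RW=1 US=1 PS=0]
  L2: frame=0x29 idx=13 entry=0x2C007 [P=1 RW=1 US=1 PS=0]
  L3: frame=0x2C idx=20 entry=0x2F007 [P=1 RW=1 US=1 PS=0]
  ✓ 0x2F0A2  — 4 lookups
#1 VA=0x5068140FE7E (r,kernel):
  L0: frame=0x23 idx=10 entry=0x33007 [P=1 RW=1 US=1 PS=0]
  L1: frame=0x33 idx=26 entry=0x35007 [P=1 RW=1 US=1 PS=0]
  L2: frame=0x35 idx=10 entry=0x36007 [P=1 RW=1 US=1 PS=0]
  L3: frame=0x36 idx=15 entry=0x39007 [P=1 RW=1 US=1 PS=0]
  ✓ 0x39E7E  — 4 lookups

Access #0 PA: 0x2F0A2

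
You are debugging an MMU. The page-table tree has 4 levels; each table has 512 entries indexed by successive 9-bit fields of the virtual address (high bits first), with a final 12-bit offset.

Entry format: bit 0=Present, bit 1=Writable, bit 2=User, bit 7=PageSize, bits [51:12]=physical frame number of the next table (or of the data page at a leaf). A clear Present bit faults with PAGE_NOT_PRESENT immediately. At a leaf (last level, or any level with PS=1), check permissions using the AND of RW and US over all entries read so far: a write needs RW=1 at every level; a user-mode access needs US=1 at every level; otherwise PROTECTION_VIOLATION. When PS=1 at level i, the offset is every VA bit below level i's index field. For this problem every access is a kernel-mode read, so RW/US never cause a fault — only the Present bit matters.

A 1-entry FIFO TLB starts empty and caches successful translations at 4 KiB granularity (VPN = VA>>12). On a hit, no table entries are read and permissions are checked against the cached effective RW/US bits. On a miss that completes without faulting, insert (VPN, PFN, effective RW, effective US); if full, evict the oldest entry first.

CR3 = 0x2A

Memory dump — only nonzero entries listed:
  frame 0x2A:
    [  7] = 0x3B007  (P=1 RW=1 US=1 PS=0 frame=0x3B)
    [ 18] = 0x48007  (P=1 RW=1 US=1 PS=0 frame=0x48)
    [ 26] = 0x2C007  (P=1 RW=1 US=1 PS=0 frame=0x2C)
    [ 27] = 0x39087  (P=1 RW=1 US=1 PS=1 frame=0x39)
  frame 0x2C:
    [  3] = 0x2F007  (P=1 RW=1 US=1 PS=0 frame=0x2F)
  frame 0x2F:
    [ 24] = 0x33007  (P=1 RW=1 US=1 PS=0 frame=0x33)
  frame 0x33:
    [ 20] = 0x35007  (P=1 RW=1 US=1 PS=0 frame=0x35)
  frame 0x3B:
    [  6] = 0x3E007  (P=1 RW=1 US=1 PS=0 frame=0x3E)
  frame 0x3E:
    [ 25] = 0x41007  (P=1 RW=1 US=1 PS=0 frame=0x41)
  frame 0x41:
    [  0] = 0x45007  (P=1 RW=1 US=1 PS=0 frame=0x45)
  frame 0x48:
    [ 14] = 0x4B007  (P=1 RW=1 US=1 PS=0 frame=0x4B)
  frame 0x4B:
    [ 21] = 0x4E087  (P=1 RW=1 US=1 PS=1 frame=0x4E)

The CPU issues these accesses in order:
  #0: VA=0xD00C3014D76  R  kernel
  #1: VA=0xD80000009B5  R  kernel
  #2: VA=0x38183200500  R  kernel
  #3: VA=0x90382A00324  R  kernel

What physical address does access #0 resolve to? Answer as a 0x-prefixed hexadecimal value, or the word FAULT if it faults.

Per-access translation:
#0 VA=0xD00C3014D76 (r,kernel):
  lvl0: tbl 0x2A, slot 26 ⇒ 0x2C007 (P1/RW1/US1/PS0)
  lvl1: tbl 0x2C, slot 3 ⇒ 0x2F007 (P1/RW1/US1/PS0)
  lvl2: tbl 0x2F, slot 24 ⇒ 0x33007 (P1/RW1/US1/PS0)
  lvl3: tbl 0x33, slot 20 ⇒ 0x35007 (P1/RW1/US1/PS0)
  → PA=0x35D76  (4 entries read)
#1 VA=0xD80000009B5 (r,kernel):
  lvl0: tbl 0x2A, slot 27 ⇒ 0x39087 (P1/RW1/US1/PS1)
  → PA=0x399B5 (huge @L0)  (1 entries read)
#2 VA=0x38183200500 (r,kernel):
  lvl0: tbl 0x2A, slot 7 ⇒ 0x3B007 (P1/RW1/US1/PS0)
  lvl1: tbl 0x3B, slot 6 ⇒ 0x3E007 (P1/RW1/US1/PS0)
  lvl2: tbl 0x3E, slot 25 ⇒ 0x41007 (P1/RW1/US1/PS0)
  lvl3: tbl 0x41, slot 0 ⇒ 0x45007 (P1/RW1/US1/PS0)
  → PA=0x45500  (4 entries read)
#3 VA=0x90382A00324 (r,kernel):
  lvl0: tbl 0x2A, slot 18 ⇒ 0x48007 (P1/RW1/US1/PS0)
  lvl1: tbl 0x48, slot 14 ⇒ 0x4B007 (P1/RW1/US1/PS0)
  lvl2: tbl 0x4B, slot 21 ⇒ 0x4E087 (P1/RW1/US1/PS1)
  → PA=0x4E324 (huge @L2)  (3 entries read)

Access #0 PA: 0x35D76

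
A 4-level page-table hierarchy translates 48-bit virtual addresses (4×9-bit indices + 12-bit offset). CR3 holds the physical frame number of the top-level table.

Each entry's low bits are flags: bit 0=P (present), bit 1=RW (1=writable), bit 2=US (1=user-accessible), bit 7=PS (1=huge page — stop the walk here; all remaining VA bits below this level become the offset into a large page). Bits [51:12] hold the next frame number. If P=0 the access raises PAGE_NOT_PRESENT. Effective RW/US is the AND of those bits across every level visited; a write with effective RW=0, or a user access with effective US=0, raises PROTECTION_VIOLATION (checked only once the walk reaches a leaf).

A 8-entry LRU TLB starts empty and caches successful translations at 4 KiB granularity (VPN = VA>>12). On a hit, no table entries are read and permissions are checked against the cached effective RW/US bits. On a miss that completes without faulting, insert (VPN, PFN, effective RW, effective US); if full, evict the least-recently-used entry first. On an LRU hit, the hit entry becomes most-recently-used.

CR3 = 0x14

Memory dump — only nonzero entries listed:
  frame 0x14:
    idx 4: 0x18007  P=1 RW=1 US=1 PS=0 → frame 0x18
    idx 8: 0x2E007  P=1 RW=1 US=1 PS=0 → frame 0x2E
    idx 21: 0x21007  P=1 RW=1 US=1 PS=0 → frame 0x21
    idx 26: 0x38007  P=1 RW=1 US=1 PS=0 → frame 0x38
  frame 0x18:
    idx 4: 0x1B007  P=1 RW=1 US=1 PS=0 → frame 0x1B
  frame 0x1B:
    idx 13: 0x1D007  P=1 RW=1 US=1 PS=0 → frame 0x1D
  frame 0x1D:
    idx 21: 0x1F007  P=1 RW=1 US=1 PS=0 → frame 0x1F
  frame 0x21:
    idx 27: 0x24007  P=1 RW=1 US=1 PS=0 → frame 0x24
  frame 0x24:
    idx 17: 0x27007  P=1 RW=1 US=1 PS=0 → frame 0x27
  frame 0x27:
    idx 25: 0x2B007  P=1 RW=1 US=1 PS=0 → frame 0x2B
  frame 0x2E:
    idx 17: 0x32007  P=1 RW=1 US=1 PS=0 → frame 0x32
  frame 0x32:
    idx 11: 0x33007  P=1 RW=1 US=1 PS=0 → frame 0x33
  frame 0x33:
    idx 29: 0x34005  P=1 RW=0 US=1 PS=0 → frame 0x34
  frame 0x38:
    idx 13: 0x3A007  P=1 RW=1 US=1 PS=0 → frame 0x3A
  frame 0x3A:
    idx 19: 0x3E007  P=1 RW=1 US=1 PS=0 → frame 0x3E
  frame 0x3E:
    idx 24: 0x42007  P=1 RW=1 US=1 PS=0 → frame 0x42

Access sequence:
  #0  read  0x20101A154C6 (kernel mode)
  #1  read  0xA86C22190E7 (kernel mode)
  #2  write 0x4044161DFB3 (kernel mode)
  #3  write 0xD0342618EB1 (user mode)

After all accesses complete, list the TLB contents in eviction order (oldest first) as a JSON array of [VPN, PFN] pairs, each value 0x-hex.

Per-access translation:
#0 VA=0x20101A154C6 (r,kernel):
  [0] read 0x14 idx=4: raw=0x18007 flags P=1 W=1 U=1 S=0
  [1] read 0x18 idx=4: raw=0x1B007 flags P=1 W=1 U=1 S=0
  [2] read 0x1B idx=13: raw=0x1D007 flags P=1 W=1 U=1 S=0
  [3] read 0x1D idx=21: raw=0x1F007 flags P=1 W=1 U=1 S=0
  → PA=0x1F4C6  (4 entries read)
#1 VA=0xA86C22190E7 (r,kernel):
  [0] read 0x14 idx=21: raw=0x21007 flags P=1 W=1 U=1 S=0
  [1] read 0x21 idx=27: raw=0x24007 flags P=1 W=1 U=1 S=0
  [2] read 0x24 idx=17: raw=0x27007 flags P=1 W=1 U=1 S=0
  [3] read 0x27 idx=25: raw=0x2B007 flags P=1 W=1 U=1 S=0
  → PA=0x2B0E7  (4 entries read)
#2 VA=0x4044161DFB3 (w,kernel):
  [0] read 0x14 idx=8: raw=0x2E007 flags P=1 W=1 U=1 S=0
  [1] read 0x2E idx=17: raw=0x32007 flags P=1 W=1 U=1 S=0
  [2] read 0x32 idx=11: raw=0x33007 flags P=1 W=1 U=1 S=0
  [3] read 0x33 idx=29: raw=0x34005 flags P=1 W=0 U=1 S=0
  → PROTECTION_VIOLATION  (4 entries read)
#3 VA=0xD0342618EB1 (w,user):
  [0] read 0x14 idx=26: raw=0x38007 flags P=1 W=1 U=1 S=0
  [1] read 0x38 idx=13: raw=0x3A007 flags P=1 W=1 U=1 S=0
  [2] read 0x3A idx=19: raw=0x3E007 flags P=1 W=1 U=1 S=0
  [3] read 0x3E idx=24: raw=0x42007 flags P=1 W=1 U=1 S=0
  → PA=0x42EB1  (4 entries read)

TLB: [["0x20101A15", "0x1F"], ["0xA86C2219", "0x2B"], ["0xD0342618", "0x42"]]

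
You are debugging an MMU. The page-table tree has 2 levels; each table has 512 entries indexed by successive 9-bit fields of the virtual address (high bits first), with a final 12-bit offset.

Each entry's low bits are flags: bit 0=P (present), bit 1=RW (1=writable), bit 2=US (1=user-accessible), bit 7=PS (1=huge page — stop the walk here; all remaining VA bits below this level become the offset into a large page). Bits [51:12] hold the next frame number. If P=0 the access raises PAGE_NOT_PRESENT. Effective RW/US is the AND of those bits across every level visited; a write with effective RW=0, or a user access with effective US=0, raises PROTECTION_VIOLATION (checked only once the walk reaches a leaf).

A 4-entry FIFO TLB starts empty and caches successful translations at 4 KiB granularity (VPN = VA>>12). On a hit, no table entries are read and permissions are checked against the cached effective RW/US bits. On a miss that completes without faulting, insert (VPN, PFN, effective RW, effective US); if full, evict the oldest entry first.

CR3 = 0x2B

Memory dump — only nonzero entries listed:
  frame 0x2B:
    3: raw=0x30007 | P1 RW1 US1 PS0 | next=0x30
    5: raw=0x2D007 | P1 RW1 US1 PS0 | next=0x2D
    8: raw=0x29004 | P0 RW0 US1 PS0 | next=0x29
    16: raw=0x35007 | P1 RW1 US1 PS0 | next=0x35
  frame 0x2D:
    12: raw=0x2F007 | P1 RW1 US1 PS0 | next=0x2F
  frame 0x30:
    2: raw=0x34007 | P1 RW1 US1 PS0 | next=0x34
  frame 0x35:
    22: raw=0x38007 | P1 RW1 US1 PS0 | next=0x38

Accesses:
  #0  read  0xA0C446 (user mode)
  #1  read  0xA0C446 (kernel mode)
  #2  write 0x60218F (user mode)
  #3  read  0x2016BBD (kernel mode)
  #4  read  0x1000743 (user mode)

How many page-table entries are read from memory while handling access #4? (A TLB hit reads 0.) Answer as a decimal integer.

Trace:
#0 VA=0xA0C446 (r,user):
  lvl0: tbl 0x2B, slot 5 ⇒ 0x2D007 (P1/RW1/US1/PS0)
  lvl1: tbl 0x2D, slot 12 ⇒ 0x2F007 (P1/RW1/US1/PS0)
  → PA=0x2F446  (2 entries read)
#1 VA=0xA0C446 (r,kernel):
  TLB hit vpn=0xA0C → PA=0x2F446
#2 VA=0x60218F (w,user):
  lvl0: tbl 0x2B, slot 3 ⇒ 0x30007 (P1/RW1/US1/PS0)
  lvl1: tbl 0x30, slot 2 ⇒ 0x34007 (P1/RW1/US1/PS0)
  → PA=0x3418F  (2 entries read)
#3 VA=0x2016BBD (r,kernel):
  lvl0: tbl 0x2B, slot 16 ⇒ 0x35007 (P1/RW1/US1/PS0)
  lvl1: tbl 0x35, slot 22 ⇒ 0x38007 (P1/RW1/US1/PS0)
  → PA=0x38BBD  (2 entries read)
#4 VA=0x1000743 (r,user):
  lvl0: tbl 0x2B, slot 8 ⇒ 0x29004 (P0/RW0/US1/PS0)
  ⇒ fault: PAGE_NOT_PRESENT  — 1 lookups

Entries read for #4: 1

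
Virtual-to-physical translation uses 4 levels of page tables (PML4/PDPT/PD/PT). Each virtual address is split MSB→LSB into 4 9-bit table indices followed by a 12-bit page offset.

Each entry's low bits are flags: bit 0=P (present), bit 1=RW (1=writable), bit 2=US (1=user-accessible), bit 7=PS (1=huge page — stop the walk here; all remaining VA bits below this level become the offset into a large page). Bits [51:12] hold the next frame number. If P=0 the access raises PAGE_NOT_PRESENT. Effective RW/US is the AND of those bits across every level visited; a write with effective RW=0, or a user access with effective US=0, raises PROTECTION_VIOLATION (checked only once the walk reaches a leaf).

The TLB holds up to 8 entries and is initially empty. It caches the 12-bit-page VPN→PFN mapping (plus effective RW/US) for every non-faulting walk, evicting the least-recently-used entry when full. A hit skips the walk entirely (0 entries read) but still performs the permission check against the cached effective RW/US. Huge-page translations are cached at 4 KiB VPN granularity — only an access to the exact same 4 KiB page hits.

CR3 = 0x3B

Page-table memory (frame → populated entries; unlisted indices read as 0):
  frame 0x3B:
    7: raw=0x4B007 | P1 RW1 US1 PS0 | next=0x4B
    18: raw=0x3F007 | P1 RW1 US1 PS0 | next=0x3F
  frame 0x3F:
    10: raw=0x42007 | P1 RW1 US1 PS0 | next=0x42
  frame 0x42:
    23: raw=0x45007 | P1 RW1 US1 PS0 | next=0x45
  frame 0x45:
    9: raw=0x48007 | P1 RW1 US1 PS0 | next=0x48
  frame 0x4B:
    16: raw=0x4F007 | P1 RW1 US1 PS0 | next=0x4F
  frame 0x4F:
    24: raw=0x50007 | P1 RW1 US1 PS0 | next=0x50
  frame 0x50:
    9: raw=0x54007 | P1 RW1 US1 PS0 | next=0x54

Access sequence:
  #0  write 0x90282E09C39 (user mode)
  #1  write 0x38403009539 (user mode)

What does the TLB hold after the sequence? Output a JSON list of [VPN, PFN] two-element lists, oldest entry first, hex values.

Walk each access:
#0 VA=0x90282E09C39 (w,user):
  L0 @0x3B[18] → 0x3F007  P=1,RW=1,US=1,PS=0
  L1 @0x3F[10] → 0x42007  P=1,RW=1,US=1,PS=0
  L2 @0x42[23] → 0x45007  P=1,RW=1,US=1,PS=0
  L3 @0x45[9] → 0x48007  P=1,RW=1,US=1,PS=0
  ✓ 0x48C39  — 4 lookups
#1 VA=0x38403009539 (w,user):
  L0 @0x3B[7] → 0x4B007  P=1,RW=1,US=1,PS=0
  L1 @0x4B[16] → 0x4F007  P=1,RW=1,US=1,PS=0
  L2 @0x4F[24] → 0x50007  P=1,RW=1,US=1,PS=0
  L3 @0x50[9] → 0x54007  P=1,RW=1,US=1,PS=0
  ✓ 0x54539  — 4 lookups

TLB: [["0x90282E09", "0x48"], ["0x38403009", "0x54"]]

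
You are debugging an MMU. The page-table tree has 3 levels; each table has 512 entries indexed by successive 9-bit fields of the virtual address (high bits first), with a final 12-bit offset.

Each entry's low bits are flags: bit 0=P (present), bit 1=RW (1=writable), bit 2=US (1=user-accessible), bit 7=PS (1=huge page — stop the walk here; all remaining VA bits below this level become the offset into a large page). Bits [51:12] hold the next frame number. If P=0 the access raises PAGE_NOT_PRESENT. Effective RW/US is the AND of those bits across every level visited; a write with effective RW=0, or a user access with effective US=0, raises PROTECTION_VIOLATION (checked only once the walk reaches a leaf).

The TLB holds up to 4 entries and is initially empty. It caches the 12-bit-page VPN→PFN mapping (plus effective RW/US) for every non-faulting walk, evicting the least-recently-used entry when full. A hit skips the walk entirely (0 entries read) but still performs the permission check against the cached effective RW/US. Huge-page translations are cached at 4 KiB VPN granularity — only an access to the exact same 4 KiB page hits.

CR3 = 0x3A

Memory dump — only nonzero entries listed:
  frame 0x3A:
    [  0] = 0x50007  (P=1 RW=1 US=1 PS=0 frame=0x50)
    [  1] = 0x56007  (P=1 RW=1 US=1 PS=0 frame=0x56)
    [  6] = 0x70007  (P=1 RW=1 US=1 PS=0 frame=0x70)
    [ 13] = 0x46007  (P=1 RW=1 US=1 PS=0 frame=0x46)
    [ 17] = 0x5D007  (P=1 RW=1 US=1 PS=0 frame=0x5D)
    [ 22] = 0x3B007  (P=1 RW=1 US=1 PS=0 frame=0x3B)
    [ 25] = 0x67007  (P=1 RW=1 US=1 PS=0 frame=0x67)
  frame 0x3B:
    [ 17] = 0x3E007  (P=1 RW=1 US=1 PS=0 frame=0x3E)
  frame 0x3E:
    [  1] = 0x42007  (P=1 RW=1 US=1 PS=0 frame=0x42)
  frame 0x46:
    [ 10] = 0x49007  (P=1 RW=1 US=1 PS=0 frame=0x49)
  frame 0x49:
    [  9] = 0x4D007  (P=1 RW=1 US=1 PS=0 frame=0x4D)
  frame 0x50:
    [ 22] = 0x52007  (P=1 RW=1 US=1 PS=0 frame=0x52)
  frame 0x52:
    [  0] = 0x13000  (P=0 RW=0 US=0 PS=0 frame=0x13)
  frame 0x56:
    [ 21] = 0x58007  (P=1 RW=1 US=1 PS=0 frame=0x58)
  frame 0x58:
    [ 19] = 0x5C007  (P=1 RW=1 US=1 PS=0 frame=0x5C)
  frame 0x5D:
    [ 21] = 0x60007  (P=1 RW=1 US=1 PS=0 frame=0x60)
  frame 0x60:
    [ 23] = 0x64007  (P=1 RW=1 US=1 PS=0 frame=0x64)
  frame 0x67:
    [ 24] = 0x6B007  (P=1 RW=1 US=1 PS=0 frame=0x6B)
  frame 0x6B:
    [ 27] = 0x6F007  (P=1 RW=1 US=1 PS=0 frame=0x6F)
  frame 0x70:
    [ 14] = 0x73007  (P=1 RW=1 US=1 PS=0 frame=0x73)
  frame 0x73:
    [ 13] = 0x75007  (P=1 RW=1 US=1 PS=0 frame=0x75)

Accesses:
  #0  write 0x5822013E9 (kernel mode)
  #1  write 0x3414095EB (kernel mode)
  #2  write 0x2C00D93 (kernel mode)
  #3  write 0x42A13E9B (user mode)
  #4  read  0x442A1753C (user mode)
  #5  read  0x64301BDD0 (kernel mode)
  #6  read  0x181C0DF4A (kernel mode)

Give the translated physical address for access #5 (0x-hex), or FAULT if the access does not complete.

Per-access translation:
#0 VA=0x5822013E9 (w,kernel):
  L0 @0x3A[22] → 0x3B007  P=1,RW=1,US=1,PS=0
  L1 @0x3B[17] → 0x3E007  P=1,RW=1,US=1,PS=0
  L2 @0x3E[1] → 0x42007  P=1,RW=1,US=1,PS=0
  → PA=0x423E9  (3 entries read)
#1 VA=0x3414095EB (w,kernel):
  L0 @0x3A[13] → 0x46007  P=1,RW=1,US=1,PS=0
  L1 @0x46[10] → 0x49007  P=1,RW=1,US=1,PS=0
  L2 @0x49[9] → 0x4D007  P=1,RW=1,US=1,PS=0
  → PA=0x4D5EB  (3 entries read)
#2 VA=0x2C00D93 (w,kernel):
  L0 @0x3A[0] → 0x50007  P=1,RW=1,US=1,PS=0
  L1 @0x50[22] → 0x52007  P=1,RW=1,US=1,PS=0
  L2 @0x52[0] → 0x13000  P=0,RW=0,US=0,PS=0
  ✗ PAGE_NOT_PRESENT  [3 reads]
#3 VA=0x42A13E9B (w,user):
  L0 @0x3A[1] → 0x56007  P=1,RW=1,US=1,PS=0
  L1 @0x56[21] → 0x58007  P=1,RW=1,US=1,PS=0
  L2 @0x58[19] → 0x5C007  P=1,RW=1,US=1,PS=0
  → PA=0x5CE9B  (3 entries read)
#4 VA=0x442A1753C (r,user):
  L0 @0x3A[17] → 0x5D007  P=1,RW=1,US=1,PS=0
  L1 @0x5D[21] → 0x60007  P=1,RW=1,US=1,PS=0
  L2 @0x60[23] → 0x64007  P=1,RW=1,US=1,PS=0
  → PA=0x6453C  (3 entries read)
#5 VA=0x64301BDD0 (r,kernel):
  L0 @0x3A[25] → 0x67007  P=1,RW=1,US=1,PS=0
  L1 @0x67[24] → 0x6B007  P=1,RW=1,US=1,PS=0
  L2 @0x6B[27] → 0x6F007  P=1,RW=1,US=1,PS=0
  → PA=0x6FDD0  (3 entries read)
#6 VA=0x181C0DF4A (r,kernel):
  L0 @0x3A[6] → 0x70007  P=1,RW=1,US=1,PS=0
  L1 @0x70[14] → 0x73007  P=1,RW=1,US=1,PS=0
  L2 @0x73[13] → 0x75007  P=1,RW=1,US=1,PS=0
  → PA=0x75F4A  (3 entries read)

Access #5 PA: 0x6FDD0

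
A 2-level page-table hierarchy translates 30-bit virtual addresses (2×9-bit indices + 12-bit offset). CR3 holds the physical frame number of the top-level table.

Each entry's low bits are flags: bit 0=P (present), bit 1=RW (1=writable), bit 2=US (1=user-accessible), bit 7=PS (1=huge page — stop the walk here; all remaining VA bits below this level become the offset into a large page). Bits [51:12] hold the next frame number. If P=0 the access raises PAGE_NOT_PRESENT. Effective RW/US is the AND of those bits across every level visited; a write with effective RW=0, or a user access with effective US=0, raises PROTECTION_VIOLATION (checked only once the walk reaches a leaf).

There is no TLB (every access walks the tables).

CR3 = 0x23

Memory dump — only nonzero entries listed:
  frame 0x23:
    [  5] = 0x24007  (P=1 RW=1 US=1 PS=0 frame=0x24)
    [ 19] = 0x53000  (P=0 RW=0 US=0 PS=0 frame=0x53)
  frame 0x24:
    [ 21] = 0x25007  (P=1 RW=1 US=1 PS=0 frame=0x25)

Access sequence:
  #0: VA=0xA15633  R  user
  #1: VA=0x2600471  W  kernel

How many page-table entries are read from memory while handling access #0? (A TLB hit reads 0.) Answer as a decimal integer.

Trace:
#0 VA=0xA15633 (r,user):
  L0 @0x23[5] → 0x24007  P=1,RW=1,US=1,PS=0
  L1 @0x24[21] → 0x25007  P=1,RW=1,US=1,PS=0
  ⇒ phys 0x25633  [2 reads]
#1 VA=0x2600471 (w,kernel):
  L0 @0x23[19] → 0x53000  P=0,RW=0,US=0,PS=0
  ⇒ fault: PAGE_NOT_PRESENT  — 1 lookups

Entries read for #0: 2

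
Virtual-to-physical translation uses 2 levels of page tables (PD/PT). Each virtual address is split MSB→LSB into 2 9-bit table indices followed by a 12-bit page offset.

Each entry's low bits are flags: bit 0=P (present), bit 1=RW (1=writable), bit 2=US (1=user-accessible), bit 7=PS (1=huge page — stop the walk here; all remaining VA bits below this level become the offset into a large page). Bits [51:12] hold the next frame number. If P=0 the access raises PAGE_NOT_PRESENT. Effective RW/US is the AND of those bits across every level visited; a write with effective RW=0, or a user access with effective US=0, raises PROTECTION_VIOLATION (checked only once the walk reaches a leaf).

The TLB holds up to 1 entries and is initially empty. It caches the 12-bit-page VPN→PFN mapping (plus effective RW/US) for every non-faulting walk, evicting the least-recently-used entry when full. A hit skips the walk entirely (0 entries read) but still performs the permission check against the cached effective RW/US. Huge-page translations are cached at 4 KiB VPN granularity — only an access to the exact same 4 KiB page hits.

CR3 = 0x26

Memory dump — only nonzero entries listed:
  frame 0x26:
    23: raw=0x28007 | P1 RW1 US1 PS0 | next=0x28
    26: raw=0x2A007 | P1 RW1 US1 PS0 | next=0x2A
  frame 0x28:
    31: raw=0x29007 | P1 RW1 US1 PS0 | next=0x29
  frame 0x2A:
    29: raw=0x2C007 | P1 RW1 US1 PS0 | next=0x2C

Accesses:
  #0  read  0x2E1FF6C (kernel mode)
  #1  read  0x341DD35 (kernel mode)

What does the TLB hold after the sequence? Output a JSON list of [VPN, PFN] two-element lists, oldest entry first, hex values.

Walk each access:
#0 VA=0x2E1FF6C (r,kernel):
  lvl0: tbl 0x26, slot 23 ⇒ 0x28007 (P1/RW1/US1/PS0)
  lvl1: tbl 0x28, slot 31 ⇒ 0x29007 (P1/RW1/US1/PS0)
  ⇒ phys 0x29F6C  [2 reads]
#1 VA=0x341DD35 (r,kernel):
  lvl0: tbl 0x26, slot 26 ⇒ 0x2A007 (P1/RW1/US1/PS0)
  lvl1: tbl 0x2A, slot 29 ⇒ 0x2C007 (P1/RW1/US1/PS0)
  ⇒ phys 0x2CD35  [2 reads]

TLB: [["0x341D", "0x2C"]]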